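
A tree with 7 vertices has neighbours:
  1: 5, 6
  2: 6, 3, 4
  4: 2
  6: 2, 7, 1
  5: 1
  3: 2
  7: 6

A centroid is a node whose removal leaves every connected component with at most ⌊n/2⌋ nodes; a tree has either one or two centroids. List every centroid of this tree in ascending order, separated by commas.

Removing 6 splits the tree into components of sizes 3, 2, 1; the largest is 3 ≤ ⌊7/2⌋ = 3.
Every other node leaves some component of size > 3, so the centroid is unique.

6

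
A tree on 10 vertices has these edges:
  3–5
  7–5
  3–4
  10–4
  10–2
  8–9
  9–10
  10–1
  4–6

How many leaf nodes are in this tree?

Degree-1 nodes: 1, 2, 6, 7, 8 — 5 of them.

5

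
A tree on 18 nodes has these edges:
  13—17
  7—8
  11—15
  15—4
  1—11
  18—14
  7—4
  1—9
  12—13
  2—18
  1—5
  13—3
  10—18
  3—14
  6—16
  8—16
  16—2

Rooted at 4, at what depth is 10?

Climbing from 10 to the root: 10 → 18 → 2 → 16 → 8 → 7 → 4. That's 6 steps.

6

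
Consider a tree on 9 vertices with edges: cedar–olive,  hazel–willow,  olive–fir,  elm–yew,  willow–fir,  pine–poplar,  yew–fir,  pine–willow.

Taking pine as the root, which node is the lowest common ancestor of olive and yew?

fir

Ancestors of olive (toward the root): olive, fir, willow, pine.
Ancestors of yew: yew, fir, willow, pine.
The deepest node appearing in both lists is fir.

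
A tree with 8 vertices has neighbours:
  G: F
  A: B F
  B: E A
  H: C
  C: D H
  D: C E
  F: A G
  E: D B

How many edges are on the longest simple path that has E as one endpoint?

A farthest node from E is G.
The path E – B – A – F – G has 4 edges.

4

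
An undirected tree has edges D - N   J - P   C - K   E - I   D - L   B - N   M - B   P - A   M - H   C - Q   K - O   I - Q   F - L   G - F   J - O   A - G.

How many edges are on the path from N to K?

9

The path is N – D – L – F – G – A – P – J – O – K, which has 9 edges.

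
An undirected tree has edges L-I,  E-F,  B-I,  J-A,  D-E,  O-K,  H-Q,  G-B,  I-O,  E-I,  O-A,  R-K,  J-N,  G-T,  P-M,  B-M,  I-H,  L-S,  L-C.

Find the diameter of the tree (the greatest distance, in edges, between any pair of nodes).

A longest path is N - J - A - O - I - B - M - P, with 7 edges.

7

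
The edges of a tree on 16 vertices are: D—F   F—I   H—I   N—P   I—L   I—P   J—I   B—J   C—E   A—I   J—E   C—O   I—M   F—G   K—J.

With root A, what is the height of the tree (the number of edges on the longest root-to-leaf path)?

The longest root-to-leaf path is A–I–J–E–C–O (5 edges).

5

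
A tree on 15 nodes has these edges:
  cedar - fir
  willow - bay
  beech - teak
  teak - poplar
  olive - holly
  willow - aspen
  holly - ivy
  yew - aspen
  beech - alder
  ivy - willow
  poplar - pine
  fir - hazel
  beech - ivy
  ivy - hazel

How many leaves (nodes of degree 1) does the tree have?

Exactly 6 nodes have a single neighbour: alder, bay, cedar, olive, pine, yew.

6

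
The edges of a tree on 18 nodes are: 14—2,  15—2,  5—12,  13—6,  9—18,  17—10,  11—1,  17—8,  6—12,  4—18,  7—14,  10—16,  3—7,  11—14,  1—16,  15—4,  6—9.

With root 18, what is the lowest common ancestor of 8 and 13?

18

Ancestors of 8 (toward the root): 8, 17, 10, 16, 1, 11, 14, 2, 15, 4, 18.
Ancestors of 13: 13, 6, 9, 18.
The deepest node appearing in both lists is 18.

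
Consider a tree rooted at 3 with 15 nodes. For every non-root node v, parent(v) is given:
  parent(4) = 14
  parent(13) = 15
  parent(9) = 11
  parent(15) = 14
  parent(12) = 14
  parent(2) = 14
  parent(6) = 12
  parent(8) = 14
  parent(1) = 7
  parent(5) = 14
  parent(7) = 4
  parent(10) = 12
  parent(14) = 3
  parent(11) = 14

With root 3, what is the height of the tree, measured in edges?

The longest root-to-leaf path is 3 – 14 – 4 – 7 – 1 (4 edges).

4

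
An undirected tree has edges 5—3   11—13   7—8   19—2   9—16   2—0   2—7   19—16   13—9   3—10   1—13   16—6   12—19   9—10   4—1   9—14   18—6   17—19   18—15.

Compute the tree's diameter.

8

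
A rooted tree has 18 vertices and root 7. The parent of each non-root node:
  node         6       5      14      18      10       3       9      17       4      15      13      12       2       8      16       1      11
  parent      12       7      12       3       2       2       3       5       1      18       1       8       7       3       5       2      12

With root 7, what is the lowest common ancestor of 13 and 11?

2

Path 13→root: 13 1 2 7; path 11→root: 11 12 8 3 2 7.
First common node: 2.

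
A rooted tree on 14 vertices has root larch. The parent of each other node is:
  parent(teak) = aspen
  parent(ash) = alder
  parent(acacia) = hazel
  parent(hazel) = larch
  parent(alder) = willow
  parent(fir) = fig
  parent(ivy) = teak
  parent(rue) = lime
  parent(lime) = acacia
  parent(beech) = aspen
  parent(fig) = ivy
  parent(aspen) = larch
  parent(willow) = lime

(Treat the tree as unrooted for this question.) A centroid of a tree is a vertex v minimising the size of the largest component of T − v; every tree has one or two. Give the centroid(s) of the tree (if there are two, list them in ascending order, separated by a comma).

hazel, larch

Delete larch: the remaining components have sizes 7, 6. Max 7 ≤ 7, so larch is a centroid.
hazel is adjacent to larch and is also a centroid (the largest component after removing it is likewise 7).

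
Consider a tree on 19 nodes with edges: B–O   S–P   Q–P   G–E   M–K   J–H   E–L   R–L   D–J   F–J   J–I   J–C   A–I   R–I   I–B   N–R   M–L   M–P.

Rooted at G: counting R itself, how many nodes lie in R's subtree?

The subtree rooted at R contains: R, I, N, J, B, A, C, D, H, F, O — 11 nodes.

11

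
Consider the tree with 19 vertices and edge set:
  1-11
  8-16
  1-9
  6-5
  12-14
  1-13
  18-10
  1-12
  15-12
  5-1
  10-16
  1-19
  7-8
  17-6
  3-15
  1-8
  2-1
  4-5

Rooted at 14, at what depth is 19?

Climbing from 19 to the root: 19–1–12–14. That's 3 steps.

3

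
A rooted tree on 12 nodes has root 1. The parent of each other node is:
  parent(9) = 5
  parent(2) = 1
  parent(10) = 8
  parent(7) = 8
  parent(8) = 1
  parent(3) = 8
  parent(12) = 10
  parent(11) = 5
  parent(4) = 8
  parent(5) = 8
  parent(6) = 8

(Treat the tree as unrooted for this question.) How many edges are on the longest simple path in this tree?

4

BFS from 12 reaches 11 last, at distance 4; BFS from 11 confirms no node is farther.
Path: 12 - 10 - 8 - 5 - 11.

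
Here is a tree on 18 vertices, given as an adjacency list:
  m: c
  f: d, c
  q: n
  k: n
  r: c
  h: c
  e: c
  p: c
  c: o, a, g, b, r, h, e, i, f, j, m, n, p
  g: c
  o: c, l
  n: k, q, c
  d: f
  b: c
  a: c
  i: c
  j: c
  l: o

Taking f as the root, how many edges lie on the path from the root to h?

2

Path from f to h: f → c → h, which has 2 edges.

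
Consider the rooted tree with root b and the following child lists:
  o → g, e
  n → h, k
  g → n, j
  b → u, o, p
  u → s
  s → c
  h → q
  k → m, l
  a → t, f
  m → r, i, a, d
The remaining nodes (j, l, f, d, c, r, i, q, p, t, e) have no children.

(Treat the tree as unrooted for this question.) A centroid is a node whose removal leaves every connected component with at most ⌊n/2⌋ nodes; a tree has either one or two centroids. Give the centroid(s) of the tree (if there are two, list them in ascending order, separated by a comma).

n

If n is removed the pieces have sizes 9, 9, 2, all ≤ ⌊21/2⌋ = 10.
Every other node leaves some component of size > 10, so the centroid is unique.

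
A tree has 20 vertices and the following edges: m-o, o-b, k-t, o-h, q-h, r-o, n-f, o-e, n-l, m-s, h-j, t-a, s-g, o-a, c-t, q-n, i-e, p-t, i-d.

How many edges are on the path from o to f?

4

Walking from o: o – h – q – n – f. Length 4.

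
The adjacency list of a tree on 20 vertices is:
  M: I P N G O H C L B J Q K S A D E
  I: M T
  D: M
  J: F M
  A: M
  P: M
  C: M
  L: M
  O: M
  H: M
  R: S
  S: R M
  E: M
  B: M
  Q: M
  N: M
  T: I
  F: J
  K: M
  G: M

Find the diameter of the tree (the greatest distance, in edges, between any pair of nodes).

4

Starting from F, a farthest node is T at distance 4.
One longest path: F–J–M–I–T.
So the diameter is 4.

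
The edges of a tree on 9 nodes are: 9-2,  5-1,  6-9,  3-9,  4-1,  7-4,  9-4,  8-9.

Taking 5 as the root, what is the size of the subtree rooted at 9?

9's subtree: {9, 2, 6, 8, 3}, size 5.

5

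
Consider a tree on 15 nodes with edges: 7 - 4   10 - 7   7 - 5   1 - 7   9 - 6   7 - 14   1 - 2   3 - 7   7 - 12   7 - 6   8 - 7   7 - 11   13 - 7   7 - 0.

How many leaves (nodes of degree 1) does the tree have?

The leaves are 0, 2, 3, 4, 5, 8, 9, 10, 11, 12, 13, 14.
That is 12 leaves.

12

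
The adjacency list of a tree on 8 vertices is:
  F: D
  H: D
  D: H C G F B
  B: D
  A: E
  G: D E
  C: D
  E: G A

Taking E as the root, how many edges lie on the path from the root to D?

Climbing from D to the root: D – G – E. That's 2 steps.

2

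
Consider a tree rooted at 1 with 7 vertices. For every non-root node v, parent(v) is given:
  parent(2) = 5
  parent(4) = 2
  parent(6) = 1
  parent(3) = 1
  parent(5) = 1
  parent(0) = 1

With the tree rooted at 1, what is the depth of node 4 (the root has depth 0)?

3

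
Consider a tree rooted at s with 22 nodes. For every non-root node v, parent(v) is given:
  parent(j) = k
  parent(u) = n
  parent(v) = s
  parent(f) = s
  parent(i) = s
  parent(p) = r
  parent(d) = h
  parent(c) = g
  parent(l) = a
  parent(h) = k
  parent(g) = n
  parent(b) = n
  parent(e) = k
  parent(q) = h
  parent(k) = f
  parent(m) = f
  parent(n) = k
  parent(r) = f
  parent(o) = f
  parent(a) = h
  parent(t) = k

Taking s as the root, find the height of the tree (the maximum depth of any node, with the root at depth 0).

The longest root-to-leaf path is s-f-k-h-a-l (5 edges).

5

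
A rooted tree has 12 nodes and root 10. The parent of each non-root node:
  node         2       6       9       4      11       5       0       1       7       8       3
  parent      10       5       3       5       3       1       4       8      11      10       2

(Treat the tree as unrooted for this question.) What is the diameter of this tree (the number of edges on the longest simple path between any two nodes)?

9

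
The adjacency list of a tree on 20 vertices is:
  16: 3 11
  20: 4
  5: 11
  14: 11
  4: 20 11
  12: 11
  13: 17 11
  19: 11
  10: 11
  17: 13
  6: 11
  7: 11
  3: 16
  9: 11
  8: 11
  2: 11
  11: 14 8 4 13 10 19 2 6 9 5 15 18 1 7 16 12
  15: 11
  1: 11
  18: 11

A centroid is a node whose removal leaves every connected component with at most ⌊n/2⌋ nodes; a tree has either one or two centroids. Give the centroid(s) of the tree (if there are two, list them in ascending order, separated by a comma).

Removing 11 splits the tree into components of sizes 2, 2, 2, 1, 1, 1, 1, 1, 1, 1, 1, 1, 1, 1, 1, 1; the largest is 2 ≤ ⌊20/2⌋ = 10.
Every other node leaves some component of size > 10, so the centroid is unique.

11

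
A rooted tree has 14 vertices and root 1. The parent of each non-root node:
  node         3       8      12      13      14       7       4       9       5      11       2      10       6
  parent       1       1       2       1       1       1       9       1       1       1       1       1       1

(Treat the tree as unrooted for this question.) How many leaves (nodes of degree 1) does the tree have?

The leaves are 3, 4, 5, 6, 7, 8, 10, 11, 12, 13, 14.
That is 11 leaves.

11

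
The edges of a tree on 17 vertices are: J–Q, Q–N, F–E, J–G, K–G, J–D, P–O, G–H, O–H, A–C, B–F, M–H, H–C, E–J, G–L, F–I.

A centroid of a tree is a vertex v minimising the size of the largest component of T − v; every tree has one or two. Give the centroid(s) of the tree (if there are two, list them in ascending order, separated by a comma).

G

Delete G: the remaining components have sizes 8, 6, 1, 1. Max 8 ≤ 8, so G is a centroid.
Every other node leaves some component of size > 8, so the centroid is unique.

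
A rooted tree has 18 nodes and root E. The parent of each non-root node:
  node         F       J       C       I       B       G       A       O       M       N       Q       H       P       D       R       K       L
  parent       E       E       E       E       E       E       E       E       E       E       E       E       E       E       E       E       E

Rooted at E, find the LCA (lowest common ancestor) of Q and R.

E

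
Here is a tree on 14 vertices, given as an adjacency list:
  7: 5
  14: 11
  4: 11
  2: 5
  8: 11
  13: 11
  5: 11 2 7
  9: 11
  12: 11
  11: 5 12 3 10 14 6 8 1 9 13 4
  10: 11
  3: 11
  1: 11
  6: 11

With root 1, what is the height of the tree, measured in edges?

3

The longest root-to-leaf path is 1-11-5-2 (3 edges).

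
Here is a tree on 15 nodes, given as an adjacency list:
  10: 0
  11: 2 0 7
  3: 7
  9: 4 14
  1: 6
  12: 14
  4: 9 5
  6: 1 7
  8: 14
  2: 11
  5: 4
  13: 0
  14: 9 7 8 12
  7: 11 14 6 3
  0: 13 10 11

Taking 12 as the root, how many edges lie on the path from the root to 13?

5

12 → 14 → 7 → 11 → 0 → 13 — 5 edges.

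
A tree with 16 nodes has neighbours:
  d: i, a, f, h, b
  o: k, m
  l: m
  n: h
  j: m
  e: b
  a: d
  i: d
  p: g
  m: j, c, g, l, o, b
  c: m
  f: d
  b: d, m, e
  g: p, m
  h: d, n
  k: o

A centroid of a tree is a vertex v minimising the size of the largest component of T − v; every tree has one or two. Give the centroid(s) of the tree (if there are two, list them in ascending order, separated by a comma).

Removing b splits the tree into components of sizes 8, 6, 1; the largest is 8 ≤ ⌊16/2⌋ = 8.
m is adjacent to b and is also a centroid (the largest component after removing it is likewise 8).

b, m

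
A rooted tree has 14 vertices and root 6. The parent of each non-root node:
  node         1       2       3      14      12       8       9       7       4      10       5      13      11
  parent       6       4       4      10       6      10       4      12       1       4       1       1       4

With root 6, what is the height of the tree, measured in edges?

8 sits deepest: 6-1-4-10-8 — 4 edges from the root.

4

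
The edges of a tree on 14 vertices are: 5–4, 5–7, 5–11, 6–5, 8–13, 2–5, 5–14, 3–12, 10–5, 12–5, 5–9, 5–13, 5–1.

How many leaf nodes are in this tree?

Degree-1 nodes: 1, 2, 3, 4, 6, 7, 8, 9, 10, 11, 14 — 11 of them.

11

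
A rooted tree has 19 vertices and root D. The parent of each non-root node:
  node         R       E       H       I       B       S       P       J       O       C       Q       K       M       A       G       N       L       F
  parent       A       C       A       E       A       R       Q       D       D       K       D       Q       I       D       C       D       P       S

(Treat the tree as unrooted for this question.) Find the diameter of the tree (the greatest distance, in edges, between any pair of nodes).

10

BFS from M reaches F last, at distance 10; BFS from F confirms no node is farther.
Path: M-I-E-C-K-Q-D-A-R-S-F.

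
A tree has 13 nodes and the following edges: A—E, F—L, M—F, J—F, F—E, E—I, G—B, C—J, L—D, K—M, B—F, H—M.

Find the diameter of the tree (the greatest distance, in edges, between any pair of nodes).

4

Starting from D, a farthest node is C at distance 4.
One longest path: D – L – F – J – C.
So the diameter is 4.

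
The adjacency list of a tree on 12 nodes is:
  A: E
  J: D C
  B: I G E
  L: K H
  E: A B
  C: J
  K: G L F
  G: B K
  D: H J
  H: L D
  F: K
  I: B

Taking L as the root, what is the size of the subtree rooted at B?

4

The subtree rooted at B contains: B, E, I, A — 4 nodes.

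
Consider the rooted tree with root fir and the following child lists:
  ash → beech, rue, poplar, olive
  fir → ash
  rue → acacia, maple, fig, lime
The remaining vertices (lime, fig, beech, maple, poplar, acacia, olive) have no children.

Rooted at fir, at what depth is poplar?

2

Climbing from poplar to the root: poplar–ash–fir. That's 2 steps.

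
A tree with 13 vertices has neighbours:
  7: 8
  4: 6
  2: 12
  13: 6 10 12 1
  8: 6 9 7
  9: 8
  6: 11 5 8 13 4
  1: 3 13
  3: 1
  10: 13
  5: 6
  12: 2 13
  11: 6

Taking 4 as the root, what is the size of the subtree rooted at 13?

The subtree rooted at 13 contains: 13, 12, 1, 10, 2, 3 — 6 nodes.

6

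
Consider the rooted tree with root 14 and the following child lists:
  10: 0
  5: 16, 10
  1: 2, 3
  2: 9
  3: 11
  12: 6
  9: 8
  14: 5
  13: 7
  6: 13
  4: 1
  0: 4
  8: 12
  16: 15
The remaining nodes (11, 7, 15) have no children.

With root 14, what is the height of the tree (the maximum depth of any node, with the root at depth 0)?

12

A deepest node is 7, reached by 14 → 5 → 10 → 0 → 4 → 1 → 2 → 9 → 8 → 12 → 6 → 13 → 7.
That path has 12 edges, so the height is 12.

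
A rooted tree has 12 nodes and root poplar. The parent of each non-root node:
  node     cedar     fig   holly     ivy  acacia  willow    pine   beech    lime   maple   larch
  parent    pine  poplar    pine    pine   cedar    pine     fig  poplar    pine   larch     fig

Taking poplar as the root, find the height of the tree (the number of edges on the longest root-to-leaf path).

A deepest node is acacia, reached by poplar → fig → pine → cedar → acacia.
That path has 4 edges, so the height is 4.

4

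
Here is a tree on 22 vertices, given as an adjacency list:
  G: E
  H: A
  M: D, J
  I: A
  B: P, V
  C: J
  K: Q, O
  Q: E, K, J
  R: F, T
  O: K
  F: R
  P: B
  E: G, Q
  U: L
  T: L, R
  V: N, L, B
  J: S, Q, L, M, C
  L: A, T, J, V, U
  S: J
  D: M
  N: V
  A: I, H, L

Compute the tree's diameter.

BFS from G reaches F last, at distance 7; BFS from F confirms no node is farther.
Path: G - E - Q - J - L - T - R - F.

7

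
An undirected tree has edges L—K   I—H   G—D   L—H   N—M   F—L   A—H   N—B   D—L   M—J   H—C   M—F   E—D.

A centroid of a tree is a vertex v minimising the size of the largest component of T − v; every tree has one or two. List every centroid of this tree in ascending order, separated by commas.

L

Delete L: the remaining components have sizes 5, 4, 3, 1. Max 5 ≤ 7, so L is a centroid.
Every other node leaves some component of size > 7, so the centroid is unique.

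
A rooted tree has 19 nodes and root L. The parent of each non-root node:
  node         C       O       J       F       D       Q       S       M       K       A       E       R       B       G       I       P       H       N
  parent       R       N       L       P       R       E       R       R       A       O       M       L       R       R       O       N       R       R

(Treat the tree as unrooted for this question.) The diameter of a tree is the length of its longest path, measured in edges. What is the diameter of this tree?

7

Starting from K, a farthest node is Q at distance 7.
One longest path: K–A–O–N–R–M–E–Q.
So the diameter is 7.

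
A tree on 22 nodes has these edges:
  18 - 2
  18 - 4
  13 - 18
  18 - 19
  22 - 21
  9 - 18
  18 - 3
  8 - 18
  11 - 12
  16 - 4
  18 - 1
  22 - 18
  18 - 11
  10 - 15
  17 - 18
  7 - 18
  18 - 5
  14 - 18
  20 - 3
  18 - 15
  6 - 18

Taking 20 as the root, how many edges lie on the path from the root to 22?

Path from 20 to 22: 20 → 3 → 18 → 22, which has 3 edges.

3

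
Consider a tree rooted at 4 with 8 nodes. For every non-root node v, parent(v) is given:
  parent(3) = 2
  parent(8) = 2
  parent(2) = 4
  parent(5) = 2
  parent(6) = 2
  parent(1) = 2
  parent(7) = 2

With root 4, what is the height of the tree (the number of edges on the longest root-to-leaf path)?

2

The longest root-to-leaf path is 4 → 2 → 3 (2 edges).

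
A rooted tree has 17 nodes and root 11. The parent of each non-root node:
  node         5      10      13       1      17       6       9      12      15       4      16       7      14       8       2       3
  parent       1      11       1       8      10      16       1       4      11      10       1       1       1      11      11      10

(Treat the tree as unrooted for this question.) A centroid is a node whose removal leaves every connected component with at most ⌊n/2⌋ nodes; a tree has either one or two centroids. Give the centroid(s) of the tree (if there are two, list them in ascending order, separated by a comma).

Removing 8 splits the tree into components of sizes 8, 8; the largest is 8 ≤ ⌊17/2⌋ = 8.
Every other node leaves some component of size > 8, so the centroid is unique.

8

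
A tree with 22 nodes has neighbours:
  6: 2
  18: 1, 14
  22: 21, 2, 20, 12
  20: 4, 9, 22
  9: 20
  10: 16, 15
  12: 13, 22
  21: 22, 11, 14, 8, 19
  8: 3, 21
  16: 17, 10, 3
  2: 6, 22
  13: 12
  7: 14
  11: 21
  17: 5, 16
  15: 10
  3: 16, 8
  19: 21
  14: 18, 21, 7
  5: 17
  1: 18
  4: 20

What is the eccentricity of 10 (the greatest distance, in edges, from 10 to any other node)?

Distances from 10 peak at 7, attained at 9 (13, 1, 6, 4 also at distance 7).
10–16–3–8–21–22–20–9

7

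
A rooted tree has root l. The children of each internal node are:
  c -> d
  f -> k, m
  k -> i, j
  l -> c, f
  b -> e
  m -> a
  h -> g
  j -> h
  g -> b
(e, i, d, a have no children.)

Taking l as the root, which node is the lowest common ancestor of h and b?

h

Path h→root: h j k f l; path b→root: b g h j k f l.
First common node: h.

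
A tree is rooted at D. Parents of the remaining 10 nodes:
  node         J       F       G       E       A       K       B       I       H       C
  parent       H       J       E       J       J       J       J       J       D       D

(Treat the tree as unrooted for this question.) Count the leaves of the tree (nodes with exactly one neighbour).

Exactly 7 nodes have a single neighbour: A, B, C, F, G, I, K.

7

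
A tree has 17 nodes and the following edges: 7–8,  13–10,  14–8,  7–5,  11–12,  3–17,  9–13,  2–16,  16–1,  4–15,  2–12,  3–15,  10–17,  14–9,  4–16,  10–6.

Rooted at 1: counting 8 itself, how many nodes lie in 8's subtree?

3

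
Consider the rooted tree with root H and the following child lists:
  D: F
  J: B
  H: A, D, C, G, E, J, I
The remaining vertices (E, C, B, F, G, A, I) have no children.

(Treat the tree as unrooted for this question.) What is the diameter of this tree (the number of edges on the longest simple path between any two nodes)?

4

A longest path is B - J - H - D - F, with 4 edges.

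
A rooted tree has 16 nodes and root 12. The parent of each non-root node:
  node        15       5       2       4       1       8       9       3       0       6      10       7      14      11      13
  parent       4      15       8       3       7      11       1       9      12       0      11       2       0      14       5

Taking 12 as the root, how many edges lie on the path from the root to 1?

7

Path from 12 to 1: 12 → 0 → 14 → 11 → 8 → 2 → 7 → 1, which has 7 edges.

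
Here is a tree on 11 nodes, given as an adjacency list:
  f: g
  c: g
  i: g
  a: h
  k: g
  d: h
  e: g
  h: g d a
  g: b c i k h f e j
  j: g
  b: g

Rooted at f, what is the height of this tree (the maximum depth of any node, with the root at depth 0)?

A deepest node is a, reached by f–g–h–a.
That path has 3 edges, so the height is 3.

3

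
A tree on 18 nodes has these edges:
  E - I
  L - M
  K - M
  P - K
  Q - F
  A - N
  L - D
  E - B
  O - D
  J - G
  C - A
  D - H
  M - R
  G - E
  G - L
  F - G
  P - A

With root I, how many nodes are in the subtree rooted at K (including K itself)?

K's subtree: {K, P, A, C, N}, size 5.

5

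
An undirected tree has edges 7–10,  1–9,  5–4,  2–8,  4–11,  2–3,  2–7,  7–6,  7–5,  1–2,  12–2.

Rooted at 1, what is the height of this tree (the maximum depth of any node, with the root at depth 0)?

11 sits deepest: 1 → 2 → 7 → 5 → 4 → 11 — 5 edges from the root.

5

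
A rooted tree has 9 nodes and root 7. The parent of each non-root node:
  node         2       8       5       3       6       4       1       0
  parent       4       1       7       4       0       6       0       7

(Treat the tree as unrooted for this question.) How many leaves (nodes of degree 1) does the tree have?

4

The leaves are 2, 3, 5, 8.
That is 4 leaves.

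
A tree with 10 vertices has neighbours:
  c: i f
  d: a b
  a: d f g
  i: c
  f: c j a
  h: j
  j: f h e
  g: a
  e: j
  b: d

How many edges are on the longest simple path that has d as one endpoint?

A farthest node from d is e (h, i also at distance 4).
The path d–a–f–j–e has 4 edges.

4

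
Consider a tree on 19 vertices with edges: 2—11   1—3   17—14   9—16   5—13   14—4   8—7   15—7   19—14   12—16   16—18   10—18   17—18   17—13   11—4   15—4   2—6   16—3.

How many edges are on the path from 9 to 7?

7

The path is 9 - 16 - 18 - 17 - 14 - 4 - 15 - 7, which has 7 edges.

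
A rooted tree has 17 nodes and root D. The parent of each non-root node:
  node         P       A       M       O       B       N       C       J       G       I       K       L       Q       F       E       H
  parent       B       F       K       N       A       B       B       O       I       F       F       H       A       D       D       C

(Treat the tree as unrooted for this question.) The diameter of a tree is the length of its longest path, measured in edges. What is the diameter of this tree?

7

Starting from J, a farthest node is E at distance 7.
One longest path: J – O – N – B – A – F – D – E.
So the diameter is 7.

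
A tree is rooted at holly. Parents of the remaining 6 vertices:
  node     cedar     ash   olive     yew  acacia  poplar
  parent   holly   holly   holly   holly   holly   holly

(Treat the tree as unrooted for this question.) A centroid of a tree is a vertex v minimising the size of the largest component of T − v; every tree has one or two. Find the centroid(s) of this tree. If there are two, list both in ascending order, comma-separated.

Removing holly splits the tree into components of sizes 1, 1, 1, 1, 1, 1; the largest is 1 ≤ ⌊7/2⌋ = 3.
Every other node leaves some component of size > 3, so the centroid is unique.

holly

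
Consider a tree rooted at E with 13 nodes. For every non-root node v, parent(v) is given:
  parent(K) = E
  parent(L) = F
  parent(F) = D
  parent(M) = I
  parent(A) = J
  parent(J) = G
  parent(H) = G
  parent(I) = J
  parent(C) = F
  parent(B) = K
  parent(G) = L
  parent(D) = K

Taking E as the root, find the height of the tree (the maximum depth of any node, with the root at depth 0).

8

M sits deepest: E → K → D → F → L → G → J → I → M — 8 edges from the root.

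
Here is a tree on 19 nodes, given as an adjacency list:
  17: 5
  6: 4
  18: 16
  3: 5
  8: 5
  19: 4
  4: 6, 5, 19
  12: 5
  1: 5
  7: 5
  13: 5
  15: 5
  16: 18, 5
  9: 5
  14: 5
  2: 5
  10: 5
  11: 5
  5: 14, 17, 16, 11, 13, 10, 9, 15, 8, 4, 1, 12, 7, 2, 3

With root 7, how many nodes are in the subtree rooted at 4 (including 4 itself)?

3

4's subtree: {4, 19, 6}, size 3.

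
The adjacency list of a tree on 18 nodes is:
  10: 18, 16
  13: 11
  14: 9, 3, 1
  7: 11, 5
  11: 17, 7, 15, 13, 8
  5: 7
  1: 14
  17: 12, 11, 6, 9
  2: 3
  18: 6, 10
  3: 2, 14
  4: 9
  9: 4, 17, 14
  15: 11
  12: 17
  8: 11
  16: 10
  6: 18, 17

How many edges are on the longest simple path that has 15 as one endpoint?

6

A farthest node from 15 is 16 (2 also at distance 6).
The path 15–11–17–6–18–10–16 has 6 edges.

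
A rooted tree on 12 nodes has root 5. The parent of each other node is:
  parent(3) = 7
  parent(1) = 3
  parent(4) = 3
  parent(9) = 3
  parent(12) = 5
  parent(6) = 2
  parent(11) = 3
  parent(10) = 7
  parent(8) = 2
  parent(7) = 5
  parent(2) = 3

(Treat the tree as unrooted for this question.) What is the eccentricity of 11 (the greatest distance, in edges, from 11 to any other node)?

4

Distances from 11 peak at 4, attained at 12.
11 – 3 – 7 – 5 – 12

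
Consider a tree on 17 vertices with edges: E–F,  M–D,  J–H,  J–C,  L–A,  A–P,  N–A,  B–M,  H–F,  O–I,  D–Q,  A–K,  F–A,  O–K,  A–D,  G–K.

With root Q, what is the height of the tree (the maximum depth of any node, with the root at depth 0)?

6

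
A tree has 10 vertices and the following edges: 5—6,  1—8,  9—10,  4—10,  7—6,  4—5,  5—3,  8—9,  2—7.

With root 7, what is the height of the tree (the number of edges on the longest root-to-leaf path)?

1 sits deepest: 7 – 6 – 5 – 4 – 10 – 9 – 8 – 1 — 7 edges from the root.

7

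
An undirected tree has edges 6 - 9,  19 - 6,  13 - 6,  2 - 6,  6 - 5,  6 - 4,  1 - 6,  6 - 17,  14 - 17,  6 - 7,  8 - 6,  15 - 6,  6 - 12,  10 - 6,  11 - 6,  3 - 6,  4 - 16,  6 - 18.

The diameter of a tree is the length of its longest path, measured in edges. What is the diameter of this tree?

Starting from 14, a farthest node is 16 at distance 4.
One longest path: 14 – 17 – 6 – 4 – 16.
So the diameter is 4.

4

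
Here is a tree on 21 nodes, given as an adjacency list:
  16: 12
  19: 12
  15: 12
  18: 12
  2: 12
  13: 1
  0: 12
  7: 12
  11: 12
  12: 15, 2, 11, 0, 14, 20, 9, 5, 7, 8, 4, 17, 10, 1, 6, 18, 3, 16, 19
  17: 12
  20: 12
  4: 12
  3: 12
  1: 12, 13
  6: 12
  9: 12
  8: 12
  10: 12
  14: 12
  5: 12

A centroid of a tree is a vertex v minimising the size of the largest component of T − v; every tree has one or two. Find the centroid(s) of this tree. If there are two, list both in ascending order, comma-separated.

Removing 12 splits the tree into components of sizes 2, 1, 1, 1, 1, 1, 1, 1, 1, 1, 1, 1, 1, 1, 1, 1, 1, 1, 1; the largest is 2 ≤ ⌊21/2⌋ = 10.
Every other node leaves some component of size > 10, so the centroid is unique.

12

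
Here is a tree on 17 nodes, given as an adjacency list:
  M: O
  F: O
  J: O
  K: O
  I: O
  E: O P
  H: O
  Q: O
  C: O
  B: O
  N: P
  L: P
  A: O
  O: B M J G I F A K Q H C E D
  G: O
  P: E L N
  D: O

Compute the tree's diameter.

Starting from L, a farthest node is J at distance 4.
One longest path: L–P–E–O–J.
So the diameter is 4.

4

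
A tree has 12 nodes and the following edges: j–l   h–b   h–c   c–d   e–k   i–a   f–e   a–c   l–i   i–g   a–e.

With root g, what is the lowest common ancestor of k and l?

Path k→root: k e a i g; path l→root: l i g.
First common node: i.

i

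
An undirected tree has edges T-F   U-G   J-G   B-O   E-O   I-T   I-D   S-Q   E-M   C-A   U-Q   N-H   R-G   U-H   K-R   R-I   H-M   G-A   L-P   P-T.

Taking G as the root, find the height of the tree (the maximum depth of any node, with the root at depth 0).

6

B sits deepest: G – U – H – M – E – O – B — 6 edges from the root.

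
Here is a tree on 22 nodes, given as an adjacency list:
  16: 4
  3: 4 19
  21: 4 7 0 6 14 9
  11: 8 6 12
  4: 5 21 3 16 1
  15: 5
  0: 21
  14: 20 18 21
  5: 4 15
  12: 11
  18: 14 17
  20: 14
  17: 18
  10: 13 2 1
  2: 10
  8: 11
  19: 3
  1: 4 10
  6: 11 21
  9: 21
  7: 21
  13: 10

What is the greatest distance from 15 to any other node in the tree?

The node farthest from 15 is 12 (17, 8 also at distance 6), via 15-5-4-21-6-11-12 — 6 edges.

6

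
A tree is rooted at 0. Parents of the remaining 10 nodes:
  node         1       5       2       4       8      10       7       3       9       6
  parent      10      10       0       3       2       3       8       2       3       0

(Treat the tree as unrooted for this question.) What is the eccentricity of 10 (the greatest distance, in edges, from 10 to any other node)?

Distances from 10 peak at 4, attained at 6 (7 also at distance 4).
10–3–2–0–6

4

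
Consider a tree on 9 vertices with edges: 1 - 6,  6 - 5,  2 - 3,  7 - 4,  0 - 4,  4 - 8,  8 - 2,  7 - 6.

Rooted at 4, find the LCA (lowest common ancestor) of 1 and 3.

4

Ancestors of 1 (toward the root): 1, 6, 7, 4.
Ancestors of 3: 3, 2, 8, 4.
The deepest node appearing in both lists is 4.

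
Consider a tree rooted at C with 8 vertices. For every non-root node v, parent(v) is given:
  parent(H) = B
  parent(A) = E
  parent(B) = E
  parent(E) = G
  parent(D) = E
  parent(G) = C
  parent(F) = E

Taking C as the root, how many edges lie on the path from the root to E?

Climbing from E to the root: E – G – C. That's 2 steps.

2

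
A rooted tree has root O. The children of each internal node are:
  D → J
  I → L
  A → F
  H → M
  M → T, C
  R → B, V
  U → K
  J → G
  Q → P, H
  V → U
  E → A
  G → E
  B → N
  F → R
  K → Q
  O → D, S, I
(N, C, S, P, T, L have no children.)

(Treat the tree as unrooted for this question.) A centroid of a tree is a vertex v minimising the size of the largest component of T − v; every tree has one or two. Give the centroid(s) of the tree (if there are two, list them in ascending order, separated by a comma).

Removing R splits the tree into components of sizes 10, 9, 2; the largest is 10 ≤ ⌊22/2⌋ = 11.
Every other node leaves some component of size > 11, so the centroid is unique.

R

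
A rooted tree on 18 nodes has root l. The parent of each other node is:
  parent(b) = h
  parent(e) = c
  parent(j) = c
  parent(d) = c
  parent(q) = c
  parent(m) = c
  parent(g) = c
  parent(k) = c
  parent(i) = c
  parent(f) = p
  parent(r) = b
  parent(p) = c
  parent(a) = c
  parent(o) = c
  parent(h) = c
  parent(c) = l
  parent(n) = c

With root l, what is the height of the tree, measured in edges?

The longest root-to-leaf path is l-c-h-b-r (4 edges).

4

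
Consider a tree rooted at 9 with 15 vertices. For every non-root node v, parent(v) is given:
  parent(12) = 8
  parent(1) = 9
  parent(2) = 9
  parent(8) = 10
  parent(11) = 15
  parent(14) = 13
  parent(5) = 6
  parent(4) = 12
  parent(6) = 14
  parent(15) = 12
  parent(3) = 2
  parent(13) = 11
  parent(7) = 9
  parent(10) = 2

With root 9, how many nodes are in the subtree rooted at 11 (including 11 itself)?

5

The subtree rooted at 11 contains: 11, 13, 14, 6, 5 — 5 nodes.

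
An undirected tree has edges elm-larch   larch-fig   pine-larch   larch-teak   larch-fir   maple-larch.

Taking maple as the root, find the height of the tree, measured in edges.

2

A deepest node is fig, reached by maple-larch-fig.
That path has 2 edges, so the height is 2.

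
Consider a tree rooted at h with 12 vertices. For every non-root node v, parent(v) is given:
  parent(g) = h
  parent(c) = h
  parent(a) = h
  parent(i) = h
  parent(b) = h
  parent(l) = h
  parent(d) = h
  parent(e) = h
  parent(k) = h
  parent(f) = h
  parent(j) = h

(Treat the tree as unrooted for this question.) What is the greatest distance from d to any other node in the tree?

2

A farthest node from d is f (i, k, g, b, l, j, e, c, a also at distance 2).
The path d–h–f has 2 edges.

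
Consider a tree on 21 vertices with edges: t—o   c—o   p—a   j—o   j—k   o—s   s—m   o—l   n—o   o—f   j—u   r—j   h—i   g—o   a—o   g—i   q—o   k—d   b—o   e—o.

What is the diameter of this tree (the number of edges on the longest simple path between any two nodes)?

6

BFS from h reaches d last, at distance 6; BFS from d confirms no node is farther.
Path: h–i–g–o–j–k–d.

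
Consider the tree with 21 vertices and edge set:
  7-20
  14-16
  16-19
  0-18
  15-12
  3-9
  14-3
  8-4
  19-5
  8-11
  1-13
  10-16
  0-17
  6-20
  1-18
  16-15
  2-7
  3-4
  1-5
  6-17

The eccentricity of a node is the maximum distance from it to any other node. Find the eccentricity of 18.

A farthest node from 18 is 11.
The path 18–1–5–19–16–14–3–4–8–11 has 9 edges.

9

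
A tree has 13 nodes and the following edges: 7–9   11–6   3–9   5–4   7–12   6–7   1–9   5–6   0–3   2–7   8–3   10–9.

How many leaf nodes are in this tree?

8

Exactly 8 nodes have a single neighbour: 0, 1, 2, 4, 8, 10, 11, 12.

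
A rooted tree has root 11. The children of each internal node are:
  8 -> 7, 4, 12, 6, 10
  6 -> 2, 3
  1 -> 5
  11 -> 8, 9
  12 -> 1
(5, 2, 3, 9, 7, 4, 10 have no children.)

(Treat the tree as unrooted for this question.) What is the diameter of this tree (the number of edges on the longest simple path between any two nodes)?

5

Starting from 5, a farthest node is 9 at distance 5.
One longest path: 5-1-12-8-11-9.
So the diameter is 5.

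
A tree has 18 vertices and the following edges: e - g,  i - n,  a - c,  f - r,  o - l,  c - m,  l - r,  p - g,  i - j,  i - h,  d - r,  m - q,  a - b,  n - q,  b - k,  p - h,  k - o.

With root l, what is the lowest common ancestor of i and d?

l

Ancestors of i (toward the root): i, n, q, m, c, a, b, k, o, l.
Ancestors of d: d, r, l.
The deepest node appearing in both lists is l.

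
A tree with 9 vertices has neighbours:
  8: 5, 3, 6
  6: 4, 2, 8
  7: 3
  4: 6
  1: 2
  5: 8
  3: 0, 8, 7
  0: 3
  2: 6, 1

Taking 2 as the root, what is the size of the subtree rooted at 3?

3

Descendants of 3 (including itself): 3, 0, 7. That's 3.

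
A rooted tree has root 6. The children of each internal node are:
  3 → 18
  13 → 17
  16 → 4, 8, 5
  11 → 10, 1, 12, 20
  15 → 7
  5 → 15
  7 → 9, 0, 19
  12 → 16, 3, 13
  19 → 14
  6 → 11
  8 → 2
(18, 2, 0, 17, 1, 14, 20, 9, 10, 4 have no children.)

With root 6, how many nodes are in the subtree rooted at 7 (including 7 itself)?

7's subtree: {7, 19, 0, 9, 14}, size 5.

5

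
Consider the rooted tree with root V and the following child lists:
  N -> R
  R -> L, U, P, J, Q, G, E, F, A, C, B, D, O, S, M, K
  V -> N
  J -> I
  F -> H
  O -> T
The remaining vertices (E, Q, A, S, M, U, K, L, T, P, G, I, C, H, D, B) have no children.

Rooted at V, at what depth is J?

Climbing from J to the root: J → R → N → V. That's 3 steps.

3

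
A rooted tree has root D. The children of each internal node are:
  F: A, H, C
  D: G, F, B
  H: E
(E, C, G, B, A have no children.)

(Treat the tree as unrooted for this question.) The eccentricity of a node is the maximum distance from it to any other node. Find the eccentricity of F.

2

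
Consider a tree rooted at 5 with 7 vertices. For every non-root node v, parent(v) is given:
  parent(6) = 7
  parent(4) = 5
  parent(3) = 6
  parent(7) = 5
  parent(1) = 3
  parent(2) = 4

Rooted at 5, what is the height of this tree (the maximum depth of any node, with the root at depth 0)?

4

A deepest node is 1, reached by 5 – 7 – 6 – 3 – 1.
That path has 4 edges, so the height is 4.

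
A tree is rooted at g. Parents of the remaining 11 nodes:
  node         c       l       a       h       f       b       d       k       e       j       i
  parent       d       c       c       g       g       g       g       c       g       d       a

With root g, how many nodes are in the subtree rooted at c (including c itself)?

The subtree rooted at c contains: c, a, l, k, i — 5 nodes.

5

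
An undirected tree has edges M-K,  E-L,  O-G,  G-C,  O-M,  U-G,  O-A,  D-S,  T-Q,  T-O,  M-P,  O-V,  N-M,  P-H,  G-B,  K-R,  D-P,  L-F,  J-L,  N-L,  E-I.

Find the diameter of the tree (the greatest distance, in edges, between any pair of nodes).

7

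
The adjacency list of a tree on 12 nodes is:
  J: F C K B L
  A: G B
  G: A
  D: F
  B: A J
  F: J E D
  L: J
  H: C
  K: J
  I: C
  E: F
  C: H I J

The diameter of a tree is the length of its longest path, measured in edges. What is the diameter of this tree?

A longest path is G-A-B-J-C-H, with 5 edges.

5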